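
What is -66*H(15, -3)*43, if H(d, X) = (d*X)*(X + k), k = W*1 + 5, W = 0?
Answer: 255420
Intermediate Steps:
k = 5 (k = 0*1 + 5 = 0 + 5 = 5)
H(d, X) = X*d*(5 + X) (H(d, X) = (d*X)*(X + 5) = (X*d)*(5 + X) = X*d*(5 + X))
-66*H(15, -3)*43 = -(-198)*15*(5 - 3)*43 = -(-198)*15*2*43 = -66*(-90)*43 = 5940*43 = 255420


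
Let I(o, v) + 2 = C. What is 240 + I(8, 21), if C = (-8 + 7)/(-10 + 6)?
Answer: 953/4 ≈ 238.25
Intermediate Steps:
C = ¼ (C = -1/(-4) = -1*(-¼) = ¼ ≈ 0.25000)
I(o, v) = -7/4 (I(o, v) = -2 + ¼ = -7/4)
240 + I(8, 21) = 240 - 7/4 = 953/4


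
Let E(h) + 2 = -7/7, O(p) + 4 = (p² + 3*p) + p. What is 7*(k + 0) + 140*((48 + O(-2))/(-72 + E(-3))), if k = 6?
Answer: -98/3 ≈ -32.667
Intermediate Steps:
O(p) = -4 + p² + 4*p (O(p) = -4 + ((p² + 3*p) + p) = -4 + (p² + 4*p) = -4 + p² + 4*p)
E(h) = -3 (E(h) = -2 - 7/7 = -2 - 7*⅐ = -2 - 1 = -3)
7*(k + 0) + 140*((48 + O(-2))/(-72 + E(-3))) = 7*(6 + 0) + 140*((48 + (-4 + (-2)² + 4*(-2)))/(-72 - 3)) = 7*6 + 140*((48 + (-4 + 4 - 8))/(-75)) = 42 + 140*((48 - 8)*(-1/75)) = 42 + 140*(40*(-1/75)) = 42 + 140*(-8/15) = 42 - 224/3 = -98/3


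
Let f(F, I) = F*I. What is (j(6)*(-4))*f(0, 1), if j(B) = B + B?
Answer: 0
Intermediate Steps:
j(B) = 2*B
(j(6)*(-4))*f(0, 1) = ((2*6)*(-4))*(0*1) = (12*(-4))*0 = -48*0 = 0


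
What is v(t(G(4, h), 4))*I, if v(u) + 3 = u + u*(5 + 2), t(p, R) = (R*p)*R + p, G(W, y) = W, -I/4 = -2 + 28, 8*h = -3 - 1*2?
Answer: -56264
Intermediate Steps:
h = -5/8 (h = (-3 - 1*2)/8 = (-3 - 2)/8 = (⅛)*(-5) = -5/8 ≈ -0.62500)
I = -104 (I = -4*(-2 + 28) = -4*26 = -104)
t(p, R) = p + p*R² (t(p, R) = p*R² + p = p + p*R²)
v(u) = -3 + 8*u (v(u) = -3 + (u + u*(5 + 2)) = -3 + (u + u*7) = -3 + (u + 7*u) = -3 + 8*u)
v(t(G(4, h), 4))*I = (-3 + 8*(4*(1 + 4²)))*(-104) = (-3 + 8*(4*(1 + 16)))*(-104) = (-3 + 8*(4*17))*(-104) = (-3 + 8*68)*(-104) = (-3 + 544)*(-104) = 541*(-104) = -56264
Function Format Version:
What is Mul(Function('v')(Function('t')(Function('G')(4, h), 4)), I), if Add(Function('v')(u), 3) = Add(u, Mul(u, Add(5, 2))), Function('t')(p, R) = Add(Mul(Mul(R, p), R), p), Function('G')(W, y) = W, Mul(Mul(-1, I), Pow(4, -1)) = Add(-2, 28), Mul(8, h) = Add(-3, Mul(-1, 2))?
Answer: -56264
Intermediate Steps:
h = Rational(-5, 8) (h = Mul(Rational(1, 8), Add(-3, Mul(-1, 2))) = Mul(Rational(1, 8), Add(-3, -2)) = Mul(Rational(1, 8), -5) = Rational(-5, 8) ≈ -0.62500)
I = -104 (I = Mul(-4, Add(-2, 28)) = Mul(-4, 26) = -104)
Function('t')(p, R) = Add(p, Mul(p, Pow(R, 2))) (Function('t')(p, R) = Add(Mul(p, Pow(R, 2)), p) = Add(p, Mul(p, Pow(R, 2))))
Function('v')(u) = Add(-3, Mul(8, u)) (Function('v')(u) = Add(-3, Add(u, Mul(u, Add(5, 2)))) = Add(-3, Add(u, Mul(u, 7))) = Add(-3, Add(u, Mul(7, u))) = Add(-3, Mul(8, u)))
Mul(Function('v')(Function('t')(Function('G')(4, h), 4)), I) = Mul(Add(-3, Mul(8, Mul(4, Add(1, Pow(4, 2))))), -104) = Mul(Add(-3, Mul(8, Mul(4, Add(1, 16)))), -104) = Mul(Add(-3, Mul(8, Mul(4, 17))), -104) = Mul(Add(-3, Mul(8, 68)), -104) = Mul(Add(-3, 544), -104) = Mul(541, -104) = -56264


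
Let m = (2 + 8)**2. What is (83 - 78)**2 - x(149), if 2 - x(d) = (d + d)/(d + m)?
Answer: 6025/249 ≈ 24.197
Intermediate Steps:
m = 100 (m = 10**2 = 100)
x(d) = 2 - 2*d/(100 + d) (x(d) = 2 - (d + d)/(d + 100) = 2 - 2*d/(100 + d))
(83 - 78)**2 - x(149) = (83 - 78)**2 - 200/(100 + 149) = 5**2 - 200/249 = 25 - 200/249 = 6025/249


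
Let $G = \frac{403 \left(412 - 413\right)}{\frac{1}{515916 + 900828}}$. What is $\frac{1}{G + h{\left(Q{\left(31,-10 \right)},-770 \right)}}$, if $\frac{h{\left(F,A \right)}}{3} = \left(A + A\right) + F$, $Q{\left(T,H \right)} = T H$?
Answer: $- \frac{1}{570953382} \approx -1.7515 \cdot 10^{-9}$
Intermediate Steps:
$Q{\left(T,H \right)} = H T$
$h{\left(F,A \right)} = 3 F + 6 A$ ($h{\left(F,A \right)} = 3 \left(\left(A + A\right) + F\right) = 3 \left(2 A + F\right) = 3 \left(F + 2 A\right) = 3 F + 6 A$)
$G = -570947832$ ($G = \frac{403 \left(-1\right)}{\frac{1}{1416744}} = - 403 \frac{1}{\frac{1}{1416744}} = \left(-403\right) 1416744 = -570947832$)
$\frac{1}{G + h{\left(Q{\left(31,-10 \right)},-770 \right)}} = \frac{1}{-570947832 + \left(3 \left(\left(-10\right) 31\right) + 6 \left(-770\right)\right)} = \frac{1}{-570947832 + \left(3 \left(-310\right) - 4620\right)} = \frac{1}{-570947832 - 5550} = \frac{1}{-570953382} = - \frac{1}{570953382}$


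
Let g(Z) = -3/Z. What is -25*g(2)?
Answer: 75/2 ≈ 37.500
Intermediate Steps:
-25*g(2) = -(-75)/2 = -25*(-3/2) = 75/2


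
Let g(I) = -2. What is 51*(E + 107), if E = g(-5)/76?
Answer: 207315/38 ≈ 5455.7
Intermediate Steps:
E = -1/38 (E = -2/76 = -2*1/76 = -1/38 ≈ -0.026316)
51*(E + 107) = 51*(-1/38 + 107) = 51*(4065/38) = 207315/38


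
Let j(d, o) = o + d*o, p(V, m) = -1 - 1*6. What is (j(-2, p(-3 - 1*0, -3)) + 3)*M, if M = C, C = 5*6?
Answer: 300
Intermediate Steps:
p(V, m) = -7 (p(V, m) = -1 - 6 = -7)
C = 30
M = 30
(j(-2, p(-3 - 1*0, -3)) + 3)*M = (-7*(1 - 2) + 3)*30 = (-7*(-1) + 3)*30 = (7 + 3)*30 = 10*30 = 300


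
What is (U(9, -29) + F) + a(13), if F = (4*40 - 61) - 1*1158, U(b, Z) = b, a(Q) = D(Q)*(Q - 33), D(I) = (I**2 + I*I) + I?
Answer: -8070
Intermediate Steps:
D(I) = I + 2*I**2 (D(I) = (I**2 + I**2) + I = 2*I**2 + I = I + 2*I**2)
a(Q) = Q*(1 + 2*Q)*(-33 + Q) (a(Q) = (Q*(1 + 2*Q))*(Q - 33) = (Q*(1 + 2*Q))*(-33 + Q) = Q*(1 + 2*Q)*(-33 + Q))
F = -1059 (F = (160 - 61) - 1158 = 99 - 1158 = -1059)
(U(9, -29) + F) + a(13) = (9 - 1059) + 13*(1 + 2*13)*(-33 + 13) = -1050 + 13*(1 + 26)*(-20) = -1050 + 13*27*(-20) = -1050 - 7020 = -8070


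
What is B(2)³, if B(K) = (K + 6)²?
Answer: 262144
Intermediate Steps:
B(K) = (6 + K)²
B(2)³ = ((6 + 2)²)³ = (8²)³ = 64³ = 262144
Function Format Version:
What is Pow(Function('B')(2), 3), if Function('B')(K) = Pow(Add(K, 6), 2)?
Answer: 262144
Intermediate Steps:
Function('B')(K) = Pow(Add(6, K), 2)
Pow(Function('B')(2), 3) = Pow(Pow(Add(6, 2), 2), 3) = Pow(Pow(8, 2), 3) = Pow(64, 3) = 262144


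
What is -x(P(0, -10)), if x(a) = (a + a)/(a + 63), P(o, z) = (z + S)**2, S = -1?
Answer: -121/92 ≈ -1.3152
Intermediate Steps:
P(o, z) = (-1 + z)**2 (P(o, z) = (z - 1)**2 = (-1 + z)**2)
x(a) = 2*a/(63 + a) (x(a) = (2*a)/(63 + a) = 2*a/(63 + a))
-x(P(0, -10)) = -2*(-1 - 10)**2/(63 + (-1 - 10)**2) = -2*(-11)**2/(63 + (-11)**2) = -2*121/(63 + 121) = -2*121/184 = -1*121/92 = -121/92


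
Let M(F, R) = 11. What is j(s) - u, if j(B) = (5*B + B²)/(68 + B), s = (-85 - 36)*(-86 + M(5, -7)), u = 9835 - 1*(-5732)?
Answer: -59928081/9143 ≈ -6554.5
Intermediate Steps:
u = 15567 (u = 9835 + 5732 = 15567)
s = 9075 (s = (-85 - 36)*(-86 + 11) = -121*(-75) = 9075)
j(B) = (B² + 5*B)/(68 + B)
j(s) - u = 9075*(5 + 9075)/(68 + 9075) - 1*15567 = 9075*9080/9143 - 15567 = 9075*(1/9143)*9080 - 15567 = 82401000/9143 - 15567 = -59928081/9143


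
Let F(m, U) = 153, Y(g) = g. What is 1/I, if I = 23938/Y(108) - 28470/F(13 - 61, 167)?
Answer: 918/32653 ≈ 0.028114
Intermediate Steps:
I = 32653/918 (I = 23938/108 - 28470/153 = 23938*(1/108) - 28470*1/153 = 11969/54 - 9490/51 = 32653/918 ≈ 35.570)
1/I = 1/(32653/918) = 918/32653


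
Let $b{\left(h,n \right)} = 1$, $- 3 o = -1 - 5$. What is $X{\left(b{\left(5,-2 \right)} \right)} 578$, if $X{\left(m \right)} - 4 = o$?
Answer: $3468$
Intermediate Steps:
$o = 2$ ($o = - \frac{-1 - 5}{3} = \left(- \frac{1}{3}\right) \left(-6\right) = 2$)
$X{\left(m \right)} = 6$ ($X{\left(m \right)} = 4 + 2 = 6$)
$X{\left(b{\left(5,-2 \right)} \right)} 578 = 6 \cdot 578 = 3468$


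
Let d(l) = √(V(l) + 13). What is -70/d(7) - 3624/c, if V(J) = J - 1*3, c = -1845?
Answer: 1208/615 - 70*√17/17 ≈ -15.013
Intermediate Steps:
V(J) = -3 + J (V(J) = J - 3 = -3 + J)
d(l) = √(10 + l) (d(l) = √((-3 + l) + 13) = √(10 + l))
-70/d(7) - 3624/c = -70/√(10 + 7) - 3624/(-1845) = -70*√17/17 - 3624*(-1/1845) = -70*√17/17 + 1208/615 = 1208/615 - 70*√17/17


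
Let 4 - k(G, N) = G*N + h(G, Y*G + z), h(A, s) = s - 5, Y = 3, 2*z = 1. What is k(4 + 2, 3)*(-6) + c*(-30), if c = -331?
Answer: 10095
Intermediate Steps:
z = ½ (z = (½)*1 = ½ ≈ 0.50000)
h(A, s) = -5 + s
k(G, N) = 17/2 - 3*G - G*N (k(G, N) = 4 - (G*N + (-5 + (3*G + ½))) = 4 - (G*N + (-5 + (½ + 3*G))) = 4 - (G*N + (-9/2 + 3*G)) = 4 - (-9/2 + 3*G + G*N) = 4 + (9/2 - 3*G - G*N) = 17/2 - 3*G - G*N)
k(4 + 2, 3)*(-6) + c*(-30) = (17/2 - 3*(4 + 2) - 1*(4 + 2)*3)*(-6) - 331*(-30) = (17/2 - 3*6 - 1*6*3)*(-6) + 9930 = (17/2 - 18 - 18)*(-6) + 9930 = -55/2*(-6) + 9930 = 165 + 9930 = 10095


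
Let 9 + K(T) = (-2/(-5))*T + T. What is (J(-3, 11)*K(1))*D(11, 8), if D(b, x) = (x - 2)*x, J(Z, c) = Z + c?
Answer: -14592/5 ≈ -2918.4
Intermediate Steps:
D(b, x) = x*(-2 + x) (D(b, x) = (-2 + x)*x = x*(-2 + x))
K(T) = -9 + 7*T/5 (K(T) = -9 + ((-2/(-5))*T + T) = -9 + ((-2*(-⅕))*T + T) = -9 + (2*T/5 + T) = -9 + 7*T/5)
(J(-3, 11)*K(1))*D(11, 8) = ((-3 + 11)*(-9 + (7/5)*1))*(8*(-2 + 8)) = (8*(-9 + 7/5))*(8*6) = (8*(-38/5))*48 = -304/5*48 = -14592/5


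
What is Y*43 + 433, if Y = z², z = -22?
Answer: 21245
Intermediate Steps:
Y = 484 (Y = (-22)² = 484)
Y*43 + 433 = 484*43 + 433 = 20812 + 433 = 21245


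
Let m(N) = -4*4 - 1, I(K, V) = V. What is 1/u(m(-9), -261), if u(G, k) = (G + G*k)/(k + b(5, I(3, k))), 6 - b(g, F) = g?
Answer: -1/17 ≈ -0.058824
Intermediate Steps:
b(g, F) = 6 - g
m(N) = -17 (m(N) = -16 - 1 = -17)
u(G, k) = (G + G*k)/(1 + k) (u(G, k) = (G + G*k)/(k + (6 - 1*5)) = (G + G*k)/(k + (6 - 5)) = (G + G*k)/(k + 1) = (G + G*k)/(1 + k))
1/u(m(-9), -261) = 1/(-17) = -1/17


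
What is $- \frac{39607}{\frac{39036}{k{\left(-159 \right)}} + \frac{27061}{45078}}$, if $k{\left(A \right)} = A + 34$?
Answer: $\frac{223175543250}{1756282183} \approx 127.07$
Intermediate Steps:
$k{\left(A \right)} = 34 + A$
$- \frac{39607}{\frac{39036}{k{\left(-159 \right)}} + \frac{27061}{45078}} = - \frac{39607}{\frac{39036}{34 - 159} + \frac{27061}{45078}} = - \frac{39607}{\frac{39036}{-125} + 27061 \cdot \frac{1}{45078}} = - \frac{39607}{39036 \left(- \frac{1}{125}\right) + \frac{27061}{45078}} = - \frac{39607}{- \frac{39036}{125} + \frac{27061}{45078}} = - \frac{39607}{- \frac{1756282183}{5634750}} = \left(-39607\right) \left(- \frac{5634750}{1756282183}\right) = \frac{223175543250}{1756282183}$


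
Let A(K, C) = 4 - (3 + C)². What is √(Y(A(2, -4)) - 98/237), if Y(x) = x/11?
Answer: I*√956769/2607 ≈ 0.3752*I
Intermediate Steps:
Y(x) = x/11 (Y(x) = x*(1/11) = x/11)
√(Y(A(2, -4)) - 98/237) = √((4 - (3 - 4)²)/11 - 98/237) = √((4 - 1*(-1)²)/11 - 98*1/237) = √((4 - 1*1)/11 - 98/237) = √((4 - 1)/11 - 98/237) = √((1/11)*3 - 98/237) = √(3/11 - 98/237) = √(-367/2607) = I*√956769/2607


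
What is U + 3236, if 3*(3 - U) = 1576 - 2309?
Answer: 10450/3 ≈ 3483.3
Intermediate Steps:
U = 742/3 (U = 3 - (1576 - 2309)/3 = 3 - 1/3*(-733) = 3 + 733/3 = 742/3 ≈ 247.33)
U + 3236 = 742/3 + 3236 = 10450/3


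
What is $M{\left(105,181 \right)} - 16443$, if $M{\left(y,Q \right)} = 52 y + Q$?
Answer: $-10802$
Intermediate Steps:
$M{\left(y,Q \right)} = Q + 52 y$
$M{\left(105,181 \right)} - 16443 = \left(181 + 52 \cdot 105\right) - 16443 = \left(181 + 5460\right) - 16443 = 5641 - 16443 = -10802$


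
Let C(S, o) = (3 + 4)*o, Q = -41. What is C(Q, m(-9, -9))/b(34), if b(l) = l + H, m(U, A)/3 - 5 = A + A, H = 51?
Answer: -273/85 ≈ -3.2118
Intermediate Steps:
m(U, A) = 15 + 6*A (m(U, A) = 15 + 3*(A + A) = 15 + 3*(2*A) = 15 + 6*A)
C(S, o) = 7*o
b(l) = 51 + l (b(l) = l + 51 = 51 + l)
C(Q, m(-9, -9))/b(34) = (7*(15 + 6*(-9)))/(51 + 34) = (7*(15 - 54))/85 = (7*(-39))*(1/85) = -273*1/85 = -273/85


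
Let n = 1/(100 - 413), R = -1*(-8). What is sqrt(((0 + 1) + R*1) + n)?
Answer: 16*sqrt(3443)/313 ≈ 2.9995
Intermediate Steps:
R = 8
n = -1/313 (n = 1/(-313) = -1/313 ≈ -0.0031949)
sqrt(((0 + 1) + R*1) + n) = sqrt(((0 + 1) + 8*1) - 1/313) = sqrt((1 + 8) - 1/313) = sqrt(9 - 1/313) = sqrt(2816/313) = 16*sqrt(3443)/313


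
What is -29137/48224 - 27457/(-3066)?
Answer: 617376163/73927392 ≈ 8.3511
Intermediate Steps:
-29137/48224 - 27457/(-3066) = -29137*1/48224 - 27457*(-1/3066) = -29137/48224 + 27457/3066 = 617376163/73927392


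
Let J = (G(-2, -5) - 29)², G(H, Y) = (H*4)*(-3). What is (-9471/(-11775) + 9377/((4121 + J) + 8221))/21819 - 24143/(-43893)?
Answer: 8524430701768589/15495759754109775 ≈ 0.55011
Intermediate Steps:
G(H, Y) = -12*H (G(H, Y) = (4*H)*(-3) = -12*H)
J = 25 (J = (-12*(-2) - 29)² = (24 - 29)² = (-5)² = 25)
(-9471/(-11775) + 9377/((4121 + J) + 8221))/21819 - 24143/(-43893) = (-9471/(-11775) + 9377/((4121 + 25) + 8221))/21819 - 24143/(-43893) = (-9471*(-1/11775) + 9377/(4146 + 8221))*(1/21819) - 24143*(-1/43893) = (3157/3925 + 9377/12367)*(1/21819) + 24143/43893 = (75847344/48540475)*(1/21819) + 24143/43893 = 25282448/353034874675 + 24143/43893 = 8524430701768589/15495759754109775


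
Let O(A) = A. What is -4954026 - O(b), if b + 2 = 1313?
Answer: -4955337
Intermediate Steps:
b = 1311 (b = -2 + 1313 = 1311)
-4954026 - O(b) = -4954026 - 1*1311 = -4954026 - 1311 = -4955337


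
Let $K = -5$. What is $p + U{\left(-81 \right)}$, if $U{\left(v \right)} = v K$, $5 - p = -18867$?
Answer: $19277$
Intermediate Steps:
$p = 18872$ ($p = 5 - -18867 = 5 + 18867 = 18872$)
$U{\left(v \right)} = - 5 v$ ($U{\left(v \right)} = v \left(-5\right) = - 5 v$)
$p + U{\left(-81 \right)} = 18872 - -405 = 18872 + 405 = 19277$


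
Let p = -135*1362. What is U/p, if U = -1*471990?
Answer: 15733/6129 ≈ 2.5670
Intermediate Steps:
U = -471990
p = -183870
U/p = -471990/(-183870) = -471990*(-1/183870) = 15733/6129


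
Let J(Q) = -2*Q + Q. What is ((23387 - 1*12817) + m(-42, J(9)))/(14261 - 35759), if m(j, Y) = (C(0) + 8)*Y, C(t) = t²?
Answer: -5249/10749 ≈ -0.48832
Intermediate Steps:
J(Q) = -Q
m(j, Y) = 8*Y (m(j, Y) = (0² + 8)*Y = (0 + 8)*Y = 8*Y)
((23387 - 1*12817) + m(-42, J(9)))/(14261 - 35759) = ((23387 - 1*12817) + 8*(-1*9))/(14261 - 35759) = ((23387 - 12817) + 8*(-9))/(-21498) = (10570 - 72)*(-1/21498) = 10498*(-1/21498) = -5249/10749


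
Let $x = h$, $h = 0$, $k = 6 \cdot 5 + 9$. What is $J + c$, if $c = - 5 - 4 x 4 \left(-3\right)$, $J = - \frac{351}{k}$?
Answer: $-9$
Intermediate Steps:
$k = 39$ ($k = 30 + 9 = 39$)
$x = 0$
$J = -9$ ($J = - \frac{351}{39} = \left(-1\right) 9 = -9$)
$c = 0$ ($c = - 5 \left(-4\right) 0 \cdot 4 \left(-3\right) = - 5 \cdot 0 \cdot 4 \left(-3\right) = \left(-5\right) 0 \left(-3\right) = 0 \left(-3\right) = 0$)
$J + c = -9 + 0 = -9$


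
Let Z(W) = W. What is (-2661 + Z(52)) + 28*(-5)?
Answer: -2749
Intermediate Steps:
(-2661 + Z(52)) + 28*(-5) = (-2661 + 52) + 28*(-5) = -2609 - 140 = -2749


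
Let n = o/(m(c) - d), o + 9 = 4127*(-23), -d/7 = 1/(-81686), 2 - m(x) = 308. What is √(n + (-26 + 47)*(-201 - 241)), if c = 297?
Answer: I*√5605528333985467438/24995923 ≈ 94.719*I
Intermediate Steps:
m(x) = -306 (m(x) = 2 - 1*308 = 2 - 308 = -306)
d = 7/81686 (d = -7/(-81686) = -7*(-1/81686) = 7/81686 ≈ 8.5694e-5)
o = -94930 (o = -9 + 4127*(-23) = -9 - 94921 = -94930)
n = 7754451980/24995923 (n = -94930/(-306 - 1*7/81686) = -94930/(-306 - 7/81686) = -94930/(-24995923/81686) = -94930*(-81686/24995923) = 7754451980/24995923 ≈ 310.23)
√(n + (-26 + 47)*(-201 - 241)) = √(7754451980/24995923 + (-26 + 47)*(-201 - 241)) = √(7754451980/24995923 + 21*(-442)) = √(7754451980/24995923 - 9282) = √(-224257705306/24995923) = I*√5605528333985467438/24995923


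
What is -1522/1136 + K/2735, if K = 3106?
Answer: -317127/1553480 ≈ -0.20414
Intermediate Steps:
-1522/1136 + K/2735 = -1522/1136 + 3106/2735 = -1522*1/1136 + 3106*(1/2735) = -761/568 + 3106/2735 = -317127/1553480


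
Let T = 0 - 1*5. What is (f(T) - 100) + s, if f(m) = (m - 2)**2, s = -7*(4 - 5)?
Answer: -44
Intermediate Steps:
T = -5 (T = 0 - 5 = -5)
s = 7 (s = -7*(-1) = 7)
f(m) = (-2 + m)**2
(f(T) - 100) + s = ((-2 - 5)**2 - 100) + 7 = ((-7)**2 - 100) + 7 = (49 - 100) + 7 = -51 + 7 = -44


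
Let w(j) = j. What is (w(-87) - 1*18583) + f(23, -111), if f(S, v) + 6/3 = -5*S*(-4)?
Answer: -18212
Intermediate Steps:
f(S, v) = -2 + 20*S (f(S, v) = -2 - 5*S*(-4) = -2 + 20*S)
(w(-87) - 1*18583) + f(23, -111) = (-87 - 1*18583) + (-2 + 20*23) = (-87 - 18583) + (-2 + 460) = -18670 + 458 = -18212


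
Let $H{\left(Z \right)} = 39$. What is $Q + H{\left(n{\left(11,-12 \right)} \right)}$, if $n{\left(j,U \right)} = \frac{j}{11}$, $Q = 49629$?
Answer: $49668$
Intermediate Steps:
$n{\left(j,U \right)} = \frac{j}{11}$ ($n{\left(j,U \right)} = j \frac{1}{11} = \frac{j}{11}$)
$Q + H{\left(n{\left(11,-12 \right)} \right)} = 49629 + 39 = 49668$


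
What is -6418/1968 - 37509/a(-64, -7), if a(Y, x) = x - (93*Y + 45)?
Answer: -13960489/1451400 ≈ -9.6186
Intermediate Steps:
a(Y, x) = -45 + x - 93*Y (a(Y, x) = x - (45 + 93*Y) = x + (-45 - 93*Y) = -45 + x - 93*Y)
-6418/1968 - 37509/a(-64, -7) = -6418/1968 - 37509/(-45 - 7 - 93*(-64)) = -6418*1/1968 - 37509/(-45 - 7 + 5952) = -3209/984 - 37509/5900 = -13960489/1451400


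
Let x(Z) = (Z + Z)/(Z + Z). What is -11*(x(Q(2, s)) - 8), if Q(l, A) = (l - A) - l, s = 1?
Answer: 77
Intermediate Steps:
Q(l, A) = -A
x(Z) = 1 (x(Z) = (2*Z)/((2*Z)) = (2*Z)*(1/(2*Z)) = 1)
-11*(x(Q(2, s)) - 8) = -11*(1 - 8) = -11*(-7) = 77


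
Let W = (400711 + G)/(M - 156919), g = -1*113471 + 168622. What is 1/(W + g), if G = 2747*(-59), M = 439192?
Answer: 94091/5189292287 ≈ 1.8132e-5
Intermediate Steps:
g = 55151 (g = -113471 + 168622 = 55151)
G = -162073
W = 79546/94091 (W = (400711 - 162073)/(439192 - 156919) = 238638/282273 = 238638*(1/282273) = 79546/94091 ≈ 0.84542)
1/(W + g) = 1/(79546/94091 + 55151) = 1/(5189292287/94091) = 94091/5189292287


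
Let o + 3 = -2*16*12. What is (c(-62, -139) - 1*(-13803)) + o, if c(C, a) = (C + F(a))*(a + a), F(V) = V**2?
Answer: -5340586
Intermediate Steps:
c(C, a) = 2*a*(C + a**2) (c(C, a) = (C + a**2)*(a + a) = (C + a**2)*(2*a) = 2*a*(C + a**2))
o = -387 (o = -3 - 2*16*12 = -3 - 32*12 = -3 - 1*384 = -3 - 384 = -387)
(c(-62, -139) - 1*(-13803)) + o = (2*(-139)*(-62 + (-139)**2) - 1*(-13803)) - 387 = (2*(-139)*(-62 + 19321) + 13803) - 387 = (2*(-139)*19259 + 13803) - 387 = (-5354002 + 13803) - 387 = -5340199 - 387 = -5340586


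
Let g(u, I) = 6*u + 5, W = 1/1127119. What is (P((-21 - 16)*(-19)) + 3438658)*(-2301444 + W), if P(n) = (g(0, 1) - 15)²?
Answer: -8920142584267684930/1127119 ≈ -7.9141e+12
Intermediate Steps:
W = 1/1127119 ≈ 8.8722e-7
g(u, I) = 5 + 6*u
P(n) = 100 (P(n) = ((5 + 6*0) - 15)² = ((5 + 0) - 15)² = (5 - 15)² = (-10)² = 100)
(P((-21 - 16)*(-19)) + 3438658)*(-2301444 + W) = (100 + 3438658)*(-2301444 + 1/1127119) = 3438758*(-2594001259835/1127119) = -8920142584267684930/1127119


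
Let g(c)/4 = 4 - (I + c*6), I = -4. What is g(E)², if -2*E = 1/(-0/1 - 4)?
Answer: 841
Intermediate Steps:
E = ⅛ (E = -1/(2*(-0/1 - 4)) = -1/(2*(-0 - 4)) = -1/(2*(-5*0 - 4)) = -1/(2*(0 - 4)) = -½/(-4) = -½*(-¼) = ⅛ ≈ 0.12500)
g(c) = 32 - 24*c (g(c) = 4*(4 - (-4 + c*6)) = 4*(4 - (-4 + 6*c)) = 4*(4 + (4 - 6*c)) = 4*(8 - 6*c) = 32 - 24*c)
g(E)² = (32 - 24*⅛)² = (32 - 3)² = 29² = 841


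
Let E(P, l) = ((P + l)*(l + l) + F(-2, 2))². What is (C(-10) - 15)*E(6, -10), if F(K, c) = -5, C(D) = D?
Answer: -140625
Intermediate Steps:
E(P, l) = (-5 + 2*l*(P + l))² (E(P, l) = ((P + l)*(l + l) - 5)² = ((P + l)*(2*l) - 5)² = (2*l*(P + l) - 5)² = (-5 + 2*l*(P + l))²)
(C(-10) - 15)*E(6, -10) = (-10 - 15)*(-5 + 2*(-10)² + 2*6*(-10))² = -25*(-5 + 2*100 - 120)² = -25*(-5 + 200 - 120)² = -25*75² = -25*5625 = -140625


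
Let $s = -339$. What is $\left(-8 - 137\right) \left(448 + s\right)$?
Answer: $-15805$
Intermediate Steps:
$\left(-8 - 137\right) \left(448 + s\right) = \left(-8 - 137\right) \left(448 - 339\right) = \left(-145\right) 109 = -15805$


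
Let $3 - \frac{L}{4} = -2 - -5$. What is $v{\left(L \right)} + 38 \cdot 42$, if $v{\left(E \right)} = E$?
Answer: $1596$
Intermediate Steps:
$L = 0$ ($L = 12 - 4 \left(-2 - -5\right) = 12 - 4 \left(-2 + 5\right) = 12 - 12 = 0$)
$v{\left(L \right)} + 38 \cdot 42 = 0 + 38 \cdot 42 = 0 + 1596 = 1596$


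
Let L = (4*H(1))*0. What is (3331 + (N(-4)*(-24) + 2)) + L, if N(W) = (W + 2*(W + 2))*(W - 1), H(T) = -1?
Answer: 2373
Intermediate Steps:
N(W) = (-1 + W)*(4 + 3*W) (N(W) = (W + 2*(2 + W))*(-1 + W) = (W + (4 + 2*W))*(-1 + W) = (4 + 3*W)*(-1 + W) = (-1 + W)*(4 + 3*W))
L = 0 (L = (4*(-1))*0 = -4*0 = 0)
(3331 + (N(-4)*(-24) + 2)) + L = (3331 + ((-4 - 4 + 3*(-4)²)*(-24) + 2)) + 0 = (3331 + ((-4 - 4 + 3*16)*(-24) + 2)) + 0 = (3331 + ((-4 - 4 + 48)*(-24) + 2)) + 0 = (3331 + (40*(-24) + 2)) + 0 = (3331 + (-960 + 2)) + 0 = (3331 - 958) + 0 = 2373 + 0 = 2373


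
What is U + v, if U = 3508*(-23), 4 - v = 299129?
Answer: -379809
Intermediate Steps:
v = -299125 (v = 4 - 1*299129 = 4 - 299129 = -299125)
U = -80684
U + v = -80684 - 299125 = -379809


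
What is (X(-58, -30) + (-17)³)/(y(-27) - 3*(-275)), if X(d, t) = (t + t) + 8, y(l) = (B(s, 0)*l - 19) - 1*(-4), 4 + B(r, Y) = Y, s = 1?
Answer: -1655/306 ≈ -5.4085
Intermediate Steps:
B(r, Y) = -4 + Y
y(l) = -15 - 4*l (y(l) = ((-4 + 0)*l - 19) - 1*(-4) = (-4*l - 19) + 4 = (-19 - 4*l) + 4 = -15 - 4*l)
X(d, t) = 8 + 2*t (X(d, t) = 2*t + 8 = 8 + 2*t)
(X(-58, -30) + (-17)³)/(y(-27) - 3*(-275)) = ((8 + 2*(-30)) + (-17)³)/((-15 - 4*(-27)) - 3*(-275)) = ((8 - 60) - 4913)/((-15 + 108) + 825) = (-52 - 4913)/(93 + 825) = -4965/918 = -4965*1/918 = -1655/306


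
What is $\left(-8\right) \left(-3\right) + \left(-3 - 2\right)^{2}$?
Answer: $49$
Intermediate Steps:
$\left(-8\right) \left(-3\right) + \left(-3 - 2\right)^{2} = 24 + \left(-5\right)^{2} = 24 + 25 = 49$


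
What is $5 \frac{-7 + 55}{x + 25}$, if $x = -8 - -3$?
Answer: $12$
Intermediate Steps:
$x = -5$ ($x = -8 + 3 = -5$)
$5 \frac{-7 + 55}{x + 25} = 5 \frac{-7 + 55}{-5 + 25} = 5 \cdot \frac{1}{20} \cdot 48 = 5 \cdot \frac{12}{5} = 12$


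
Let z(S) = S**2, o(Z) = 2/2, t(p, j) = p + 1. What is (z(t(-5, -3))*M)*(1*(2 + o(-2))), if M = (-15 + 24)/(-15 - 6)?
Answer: -144/7 ≈ -20.571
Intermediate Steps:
t(p, j) = 1 + p
o(Z) = 1 (o(Z) = 2*(1/2) = 1)
M = -3/7 (M = 9/(-21) = 9*(-1/21) = -3/7 ≈ -0.42857)
(z(t(-5, -3))*M)*(1*(2 + o(-2))) = ((1 - 5)**2*(-3/7))*(1*(2 + 1)) = ((-4)**2*(-3/7))*(1*3) = (16*(-3/7))*3 = -48/7*3 = -144/7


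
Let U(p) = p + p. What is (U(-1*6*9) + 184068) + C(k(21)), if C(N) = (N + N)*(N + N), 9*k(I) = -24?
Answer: 1655896/9 ≈ 1.8399e+5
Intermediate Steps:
k(I) = -8/3 (k(I) = (⅑)*(-24) = -8/3)
U(p) = 2*p
C(N) = 4*N² (C(N) = (2*N)*(2*N) = 4*N²)
(U(-1*6*9) + 184068) + C(k(21)) = (2*(-1*6*9) + 184068) + 4*(-8/3)² = (2*(-6*9) + 184068) + 4*(64/9) = (2*(-54) + 184068) + 256/9 = (-108 + 184068) + 256/9 = 183960 + 256/9 = 1655896/9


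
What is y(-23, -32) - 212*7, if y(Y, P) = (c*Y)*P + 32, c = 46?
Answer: 32404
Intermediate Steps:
y(Y, P) = 32 + 46*P*Y (y(Y, P) = (46*Y)*P + 32 = 46*P*Y + 32 = 32 + 46*P*Y)
y(-23, -32) - 212*7 = (32 + 46*(-32)*(-23)) - 212*7 = (32 + 33856) - 1*1484 = 33888 - 1484 = 32404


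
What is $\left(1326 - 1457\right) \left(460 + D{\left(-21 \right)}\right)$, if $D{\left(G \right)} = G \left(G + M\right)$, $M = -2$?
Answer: $-123533$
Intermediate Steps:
$D{\left(G \right)} = G \left(-2 + G\right)$ ($D{\left(G \right)} = G \left(G - 2\right) = G \left(-2 + G\right)$)
$\left(1326 - 1457\right) \left(460 + D{\left(-21 \right)}\right) = \left(1326 - 1457\right) \left(460 - 21 \left(-2 - 21\right)\right) = - 131 \left(460 - -483\right) = - 131 \left(460 + 483\right) = \left(-131\right) 943 = -123533$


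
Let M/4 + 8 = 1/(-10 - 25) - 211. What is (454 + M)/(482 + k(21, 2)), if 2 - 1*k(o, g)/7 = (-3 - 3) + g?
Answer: -7387/9170 ≈ -0.80556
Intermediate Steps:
M = -30664/35 (M = -32 + 4*(1/(-10 - 25) - 211) = -32 + 4*(1/(-35) - 211) = -32 + 4*(-1/35 - 211) = -32 + 4*(-7386/35) = -32 - 29544/35 = -30664/35 ≈ -876.11)
k(o, g) = 56 - 7*g (k(o, g) = 14 - 7*((-3 - 3) + g) = 14 - 7*(-6 + g) = 14 + (42 - 7*g) = 56 - 7*g)
(454 + M)/(482 + k(21, 2)) = (454 - 30664/35)/(482 + (56 - 7*2)) = -14774/(35*(482 + (56 - 14))) = -14774/(35*(482 + 42)) = -14774/35/524 = -14774/35*1/524 = -7387/9170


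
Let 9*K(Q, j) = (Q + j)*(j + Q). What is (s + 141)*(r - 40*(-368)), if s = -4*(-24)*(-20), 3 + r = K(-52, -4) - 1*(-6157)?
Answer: -113264186/3 ≈ -3.7755e+7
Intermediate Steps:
K(Q, j) = (Q + j)²/9 (K(Q, j) = ((Q + j)*(j + Q))/9 = ((Q + j)*(Q + j))/9 = (Q + j)²/9)
r = 58522/9 (r = -3 + ((-52 - 4)²/9 - 1*(-6157)) = -3 + ((⅑)*(-56)² + 6157) = -3 + ((⅑)*3136 + 6157) = -3 + (3136/9 + 6157) = -3 + 58549/9 = 58522/9 ≈ 6502.4)
s = -1920 (s = 96*(-20) = -1920)
(s + 141)*(r - 40*(-368)) = (-1920 + 141)*(58522/9 - 40*(-368)) = -1779*(58522/9 + 14720) = -1779*191002/9 = -113264186/3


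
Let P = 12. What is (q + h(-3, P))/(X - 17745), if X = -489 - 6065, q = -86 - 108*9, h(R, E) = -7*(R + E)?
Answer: 1121/24299 ≈ 0.046134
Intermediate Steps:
h(R, E) = -7*E - 7*R (h(R, E) = -7*(E + R) = -7*E - 7*R)
q = -1058 (q = -86 - 972 = -1058)
X = -6554
(q + h(-3, P))/(X - 17745) = (-1058 + (-7*12 - 7*(-3)))/(-6554 - 17745) = (-1058 + (-84 + 21))/(-24299) = (-1058 - 63)*(-1/24299) = -1121*(-1/24299) = 1121/24299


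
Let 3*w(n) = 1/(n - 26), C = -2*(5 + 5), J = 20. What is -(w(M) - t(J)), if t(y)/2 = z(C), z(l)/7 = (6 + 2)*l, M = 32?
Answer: -40321/18 ≈ -2240.1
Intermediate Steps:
C = -20 (C = -2*10 = -20)
z(l) = 56*l (z(l) = 7*((6 + 2)*l) = 7*(8*l) = 56*l)
t(y) = -2240 (t(y) = 2*(56*(-20)) = 2*(-1120) = -2240)
w(n) = 1/(3*(-26 + n)) (w(n) = 1/(3*(n - 26)) = 1/(3*(-26 + n)))
-(w(M) - t(J)) = -(1/(3*(-26 + 32)) - 1*(-2240)) = -((⅓)/6 + 2240) = -((⅓)*(⅙) + 2240) = -(1/18 + 2240) = -1*40321/18 = -40321/18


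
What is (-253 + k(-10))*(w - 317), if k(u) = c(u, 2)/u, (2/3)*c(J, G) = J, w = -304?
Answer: 312363/2 ≈ 1.5618e+5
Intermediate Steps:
c(J, G) = 3*J/2
k(u) = 3/2 (k(u) = (3*u/2)/u = 3/2)
(-253 + k(-10))*(w - 317) = (-253 + 3/2)*(-304 - 317) = -503/2*(-621) = 312363/2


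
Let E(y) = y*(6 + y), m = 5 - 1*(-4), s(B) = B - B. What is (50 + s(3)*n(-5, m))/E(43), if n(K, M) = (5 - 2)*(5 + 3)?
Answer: 50/2107 ≈ 0.023730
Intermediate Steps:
s(B) = 0
m = 9 (m = 5 + 4 = 9)
n(K, M) = 24 (n(K, M) = 3*8 = 24)
(50 + s(3)*n(-5, m))/E(43) = (50 + 0*24)/((43*(6 + 43))) = (50 + 0)/((43*49)) = 50/2107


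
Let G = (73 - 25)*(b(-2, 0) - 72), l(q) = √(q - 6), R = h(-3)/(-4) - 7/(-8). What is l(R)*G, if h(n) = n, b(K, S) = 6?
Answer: -792*I*√70 ≈ -6626.3*I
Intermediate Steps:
R = 13/8 (R = -3/(-4) - 7/(-8) = -3*(-¼) - 7*(-⅛) = ¾ + 7/8 = 13/8 ≈ 1.6250)
l(q) = √(-6 + q)
G = -3168 (G = (73 - 25)*(6 - 72) = 48*(-66) = -3168)
l(R)*G = √(-6 + 13/8)*(-3168) = √(-35/8)*(-3168) = (I*√70/4)*(-3168) = -792*I*√70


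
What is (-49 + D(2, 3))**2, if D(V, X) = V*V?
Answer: 2025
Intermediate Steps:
D(V, X) = V**2
(-49 + D(2, 3))**2 = (-49 + 2**2)**2 = (-49 + 4)**2 = (-45)**2 = 2025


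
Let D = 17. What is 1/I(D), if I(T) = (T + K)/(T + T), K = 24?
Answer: 34/41 ≈ 0.82927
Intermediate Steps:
I(T) = (24 + T)/(2*T) (I(T) = (T + 24)/(T + T) = (24 + T)/((2*T)) = (24 + T)*(1/(2*T)) = (24 + T)/(2*T))
1/I(D) = 1/((1/2)*(24 + 17)/17) = 1/((1/2)*(1/17)*41) = 1/(41/34) = 34/41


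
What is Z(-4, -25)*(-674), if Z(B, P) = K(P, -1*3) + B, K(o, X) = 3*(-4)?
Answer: 10784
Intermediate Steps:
K(o, X) = -12
Z(B, P) = -12 + B
Z(-4, -25)*(-674) = (-12 - 4)*(-674) = -16*(-674) = 10784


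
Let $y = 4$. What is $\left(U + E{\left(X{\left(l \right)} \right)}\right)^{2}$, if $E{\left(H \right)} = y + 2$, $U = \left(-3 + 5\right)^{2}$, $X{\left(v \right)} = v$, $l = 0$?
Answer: $100$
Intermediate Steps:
$U = 4$ ($U = 2^{2} = 4$)
$E{\left(H \right)} = 6$ ($E{\left(H \right)} = 4 + 2 = 6$)
$\left(U + E{\left(X{\left(l \right)} \right)}\right)^{2} = \left(4 + 6\right)^{2} = 10^{2} = 100$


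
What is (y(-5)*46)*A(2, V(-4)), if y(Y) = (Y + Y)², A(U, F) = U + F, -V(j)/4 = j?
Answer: 82800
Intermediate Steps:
V(j) = -4*j
A(U, F) = F + U
y(Y) = 4*Y² (y(Y) = (2*Y)² = 4*Y²)
(y(-5)*46)*A(2, V(-4)) = ((4*(-5)²)*46)*(-4*(-4) + 2) = ((4*25)*46)*(16 + 2) = (100*46)*18 = 4600*18 = 82800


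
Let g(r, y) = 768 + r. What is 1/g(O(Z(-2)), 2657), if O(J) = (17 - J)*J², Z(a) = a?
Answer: 1/844 ≈ 0.0011848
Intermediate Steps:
O(J) = J²*(17 - J)
1/g(O(Z(-2)), 2657) = 1/(768 + (-2)²*(17 - 1*(-2))) = 1/(768 + 4*(17 + 2)) = 1/(768 + 4*19) = 1/(768 + 76) = 1/844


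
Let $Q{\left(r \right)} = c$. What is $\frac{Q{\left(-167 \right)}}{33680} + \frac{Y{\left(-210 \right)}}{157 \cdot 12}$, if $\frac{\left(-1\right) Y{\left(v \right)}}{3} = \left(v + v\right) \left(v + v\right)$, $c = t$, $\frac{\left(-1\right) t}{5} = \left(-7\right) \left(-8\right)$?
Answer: $- \frac{37133299}{132194} \approx -280.9$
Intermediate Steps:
$t = -280$ ($t = - 5 \left(\left(-7\right) \left(-8\right)\right) = \left(-5\right) 56 = -280$)
$c = -280$
$Q{\left(r \right)} = -280$
$Y{\left(v \right)} = - 12 v^{2}$ ($Y{\left(v \right)} = - 3 \left(v + v\right) \left(v + v\right) = - 3 \cdot 2 v 2 v = - 3 \cdot 4 v^{2} = - 12 v^{2}$)
$\frac{Q{\left(-167 \right)}}{33680} + \frac{Y{\left(-210 \right)}}{157 \cdot 12} = - \frac{280}{33680} + \frac{\left(-12\right) \left(-210\right)^{2}}{157 \cdot 12} = \left(-280\right) \frac{1}{33680} + \frac{\left(-12\right) 44100}{1884} = - \frac{7}{842} - \frac{44100}{157} = - \frac{37133299}{132194}$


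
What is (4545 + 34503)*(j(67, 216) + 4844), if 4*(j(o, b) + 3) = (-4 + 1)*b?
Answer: 182705592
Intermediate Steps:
j(o, b) = -3 - 3*b/4 (j(o, b) = -3 + ((-4 + 1)*b)/4 = -3 + (-3*b)/4 = -3 - 3*b/4)
(4545 + 34503)*(j(67, 216) + 4844) = (4545 + 34503)*((-3 - ¾*216) + 4844) = 39048*((-3 - 162) + 4844) = 39048*(-165 + 4844) = 39048*4679 = 182705592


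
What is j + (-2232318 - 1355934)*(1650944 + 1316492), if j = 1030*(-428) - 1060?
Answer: -10647908603772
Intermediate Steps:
j = -441900 (j = -440840 - 1060 = -441900)
j + (-2232318 - 1355934)*(1650944 + 1316492) = -441900 + (-2232318 - 1355934)*(1650944 + 1316492) = -441900 - 3588252*2967436 = -441900 - 10647908161872 = -10647908603772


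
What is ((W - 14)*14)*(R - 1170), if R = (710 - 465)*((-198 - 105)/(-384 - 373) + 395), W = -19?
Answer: -33470615640/757 ≈ -4.4215e+7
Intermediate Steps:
R = 73332910/757 (R = 245*(-303/(-757) + 395) = 245*(-303*(-1/757) + 395) = 245*(303/757 + 395) = 245*(299318/757) = 73332910/757 ≈ 96873.)
((W - 14)*14)*(R - 1170) = ((-19 - 14)*14)*(73332910/757 - 1170) = -33*14*(72447220/757) = -462*72447220/757 = -33470615640/757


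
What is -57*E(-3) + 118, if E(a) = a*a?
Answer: -395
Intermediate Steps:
E(a) = a²
-57*E(-3) + 118 = -57*(-3)² + 118 = -57*9 + 118 = -513 + 118 = -395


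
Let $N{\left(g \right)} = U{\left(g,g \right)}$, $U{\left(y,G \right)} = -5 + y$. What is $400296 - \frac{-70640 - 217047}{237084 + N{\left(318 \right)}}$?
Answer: $\frac{2021901217}{5051} \approx 4.003 \cdot 10^{5}$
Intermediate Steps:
$N{\left(g \right)} = -5 + g$
$400296 - \frac{-70640 - 217047}{237084 + N{\left(318 \right)}} = 400296 - \frac{-70640 - 217047}{237084 + \left(-5 + 318\right)} = 400296 - - \frac{287687}{237084 + 313} = 400296 - - \frac{287687}{237397} = 400296 - \left(-287687\right) \frac{1}{237397} = 400296 - - \frac{6121}{5051} = 400296 + \frac{6121}{5051} = \frac{2021901217}{5051}$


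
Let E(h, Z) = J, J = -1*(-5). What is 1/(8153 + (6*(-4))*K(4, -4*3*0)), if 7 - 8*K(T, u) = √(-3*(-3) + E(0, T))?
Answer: 4066/33064649 - 3*√14/66129298 ≈ 0.00012280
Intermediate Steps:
J = 5
E(h, Z) = 5
K(T, u) = 7/8 - √14/8 (K(T, u) = 7/8 - √(-3*(-3) + 5)/8 = 7/8 - √(9 + 5)/8 = 7/8 - √14/8)
1/(8153 + (6*(-4))*K(4, -4*3*0)) = 1/(8153 + (6*(-4))*(7/8 - √14/8)) = 1/(8153 - 24*(7/8 - √14/8)) = 1/(8153 + (-21 + 3*√14)) = 1/(8132 + 3*√14)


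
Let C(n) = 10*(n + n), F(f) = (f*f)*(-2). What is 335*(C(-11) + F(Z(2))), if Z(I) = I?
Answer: -76380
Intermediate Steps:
F(f) = -2*f**2 (F(f) = f**2*(-2) = -2*f**2)
C(n) = 20*n (C(n) = 10*(2*n) = 20*n)
335*(C(-11) + F(Z(2))) = 335*(20*(-11) - 2*2**2) = 335*(-220 - 2*4) = 335*(-220 - 8) = 335*(-228) = -76380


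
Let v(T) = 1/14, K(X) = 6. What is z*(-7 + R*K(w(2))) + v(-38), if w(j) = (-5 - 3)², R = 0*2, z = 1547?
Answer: -151605/14 ≈ -10829.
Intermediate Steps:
R = 0
w(j) = 64 (w(j) = (-8)² = 64)
v(T) = 1/14
z*(-7 + R*K(w(2))) + v(-38) = 1547*(-7 + 0*6) + 1/14 = 1547*(-7 + 0) + 1/14 = 1547*(-7) + 1/14 = -10829 + 1/14 = -151605/14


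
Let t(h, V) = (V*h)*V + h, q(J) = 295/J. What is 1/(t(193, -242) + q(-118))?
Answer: 2/22606085 ≈ 8.8472e-8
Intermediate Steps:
t(h, V) = h + h*V**2 (t(h, V) = h*V**2 + h = h + h*V**2)
1/(t(193, -242) + q(-118)) = 1/(193*(1 + (-242)**2) + 295/(-118)) = 1/(193*(1 + 58564) + 295*(-1/118)) = 1/(193*58565 - 5/2) = 1/(11303045 - 5/2) = 1/(22606085/2) = 2/22606085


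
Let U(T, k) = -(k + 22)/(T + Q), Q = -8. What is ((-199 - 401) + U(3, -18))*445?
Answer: -266644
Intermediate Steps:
U(T, k) = -(22 + k)/(-8 + T) (U(T, k) = -(k + 22)/(T - 8) = -(22 + k)/(-8 + T))
((-199 - 401) + U(3, -18))*445 = ((-199 - 401) + (-22 - 1*(-18))/(-8 + 3))*445 = (-600 + (-22 + 18)/(-5))*445 = (-600 - 1/5*(-4))*445 = (-600 + 4/5)*445 = -2996/5*445 = -266644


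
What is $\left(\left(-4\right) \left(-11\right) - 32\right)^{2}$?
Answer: $144$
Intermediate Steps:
$\left(\left(-4\right) \left(-11\right) - 32\right)^{2} = \left(44 - 32\right)^{2} = 12^{2} = 144$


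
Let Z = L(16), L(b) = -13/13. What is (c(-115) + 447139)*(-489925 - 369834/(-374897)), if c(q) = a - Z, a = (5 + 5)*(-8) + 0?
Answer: -82111976434850460/374897 ≈ -2.1903e+11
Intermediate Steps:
L(b) = -1 (L(b) = -13*1/13 = -1)
a = -80 (a = 10*(-8) + 0 = -80 + 0 = -80)
Z = -1
c(q) = -79 (c(q) = -80 - 1*(-1) = -80 + 1 = -79)
(c(-115) + 447139)*(-489925 - 369834/(-374897)) = (-79 + 447139)*(-489925 - 369834/(-374897)) = 447060*(-489925 - 369834*(-1/374897)) = 447060*(-489925 + 369834/374897) = 447060*(-183671042891/374897) = -82111976434850460/374897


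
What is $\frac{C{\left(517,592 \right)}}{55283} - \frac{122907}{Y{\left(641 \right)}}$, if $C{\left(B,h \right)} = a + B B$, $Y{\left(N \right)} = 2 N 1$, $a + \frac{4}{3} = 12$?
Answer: $- \frac{19355968525}{212618418} \approx -91.036$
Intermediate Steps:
$a = \frac{32}{3}$ ($a = - \frac{4}{3} + 12 = \frac{32}{3} \approx 10.667$)
$Y{\left(N \right)} = 2 N$
$C{\left(B,h \right)} = \frac{32}{3} + B^{2}$ ($C{\left(B,h \right)} = \frac{32}{3} + B B = \frac{32}{3} + B^{2}$)
$\frac{C{\left(517,592 \right)}}{55283} - \frac{122907}{Y{\left(641 \right)}} = \frac{\frac{32}{3} + 517^{2}}{55283} - \frac{122907}{2 \cdot 641} = \left(\frac{32}{3} + 267289\right) \frac{1}{55283} - \frac{122907}{1282} = \frac{801899}{3} \cdot \frac{1}{55283} - \frac{122907}{1282} = \frac{801899}{165849} - \frac{122907}{1282} = - \frac{19355968525}{212618418}$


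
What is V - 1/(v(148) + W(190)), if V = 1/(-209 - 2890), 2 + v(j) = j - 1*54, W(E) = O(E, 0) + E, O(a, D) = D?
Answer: -1127/291306 ≈ -0.0038688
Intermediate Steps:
W(E) = E (W(E) = 0 + E = E)
v(j) = -56 + j (v(j) = -2 + (j - 1*54) = -2 + (j - 54) = -2 + (-54 + j) = -56 + j)
V = -1/3099 (V = 1/(-3099) = -1/3099 ≈ -0.00032268)
V - 1/(v(148) + W(190)) = -1/3099 - 1/((-56 + 148) + 190) = -1/3099 - 1/(92 + 190) = -1/3099 - 1/282 = -1127/291306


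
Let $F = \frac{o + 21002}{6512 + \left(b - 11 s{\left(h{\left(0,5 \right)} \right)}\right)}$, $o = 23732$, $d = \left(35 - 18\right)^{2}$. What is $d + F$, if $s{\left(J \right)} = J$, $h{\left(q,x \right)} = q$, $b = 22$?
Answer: $\frac{966530}{3267} \approx 295.85$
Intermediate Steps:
$d = 289$ ($d = 17^{2} = 289$)
$F = \frac{22367}{3267}$ ($F = \frac{23732 + 21002}{6512 + \left(22 - 0\right)} = \frac{44734}{6512 + \left(22 + 0\right)} = \frac{44734}{6512 + 22} = \frac{44734}{6534} = 44734 \cdot \frac{1}{6534} = \frac{22367}{3267} \approx 6.8463$)
$d + F = 289 + \frac{22367}{3267} = \frac{966530}{3267}$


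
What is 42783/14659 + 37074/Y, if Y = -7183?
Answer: -236157477/105295597 ≈ -2.2428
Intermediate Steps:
42783/14659 + 37074/Y = 42783/14659 + 37074/(-7183) = 42783*(1/14659) + 37074*(-1/7183) = 42783/14659 - 37074/7183 = -236157477/105295597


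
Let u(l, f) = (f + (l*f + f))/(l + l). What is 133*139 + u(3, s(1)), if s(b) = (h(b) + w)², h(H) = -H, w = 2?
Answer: 110927/6 ≈ 18488.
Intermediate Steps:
s(b) = (2 - b)² (s(b) = (-b + 2)² = (2 - b)²)
u(l, f) = (2*f + f*l)/(2*l) (u(l, f) = (f + (f*l + f))/((2*l)) = (f + (f + f*l))*(1/(2*l)) = (2*f + f*l)*(1/(2*l)) = (2*f + f*l)/(2*l))
133*139 + u(3, s(1)) = 133*139 + ((-2 + 1)²/2 + (-2 + 1)²/3) = 18487 + ((½)*(-1)² + (-1)²*(⅓)) = 18487 + ((½)*1 + 1*(⅓)) = 18487 + (½ + ⅓) = 18487 + ⅚ = 110927/6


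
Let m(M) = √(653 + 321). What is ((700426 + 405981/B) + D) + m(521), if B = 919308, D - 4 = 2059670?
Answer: 845794138927/306436 + √974 ≈ 2.7601e+6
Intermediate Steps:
D = 2059674 (D = 4 + 2059670 = 2059674)
m(M) = √974
((700426 + 405981/B) + D) + m(521) = ((700426 + 405981/919308) + 2059674) + √974 = ((700426 + 405981*(1/919308)) + 2059674) + √974 = ((700426 + 135327/306436) + 2059674) + √974 = (214635877063/306436 + 2059674) + √974 = 845794138927/306436 + √974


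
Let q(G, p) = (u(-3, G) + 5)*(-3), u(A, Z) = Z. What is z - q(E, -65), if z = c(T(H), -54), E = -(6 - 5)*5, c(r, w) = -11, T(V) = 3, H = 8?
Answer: -11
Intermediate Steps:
E = -5 ≈ -5.0000
q(G, p) = -15 - 3*G (q(G, p) = (G + 5)*(-3) = (5 + G)*(-3) = -15 - 3*G)
z = -11
z - q(E, -65) = -11 - (-15 - 3*(-5)) = -11 - (-15 + 15) = -11 - 1*0 = -11 + 0 = -11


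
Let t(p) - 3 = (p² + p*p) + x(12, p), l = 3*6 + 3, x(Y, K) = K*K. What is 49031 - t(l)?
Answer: 47705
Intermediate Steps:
x(Y, K) = K²
l = 21 (l = 18 + 3 = 21)
t(p) = 3 + 3*p² (t(p) = 3 + ((p² + p*p) + p²) = 3 + ((p² + p²) + p²) = 3 + (2*p² + p²) = 3 + 3*p²)
49031 - t(l) = 49031 - (3 + 3*21²) = 49031 - (3 + 3*441) = 49031 - (3 + 1323) = 49031 - 1*1326 = 49031 - 1326 = 47705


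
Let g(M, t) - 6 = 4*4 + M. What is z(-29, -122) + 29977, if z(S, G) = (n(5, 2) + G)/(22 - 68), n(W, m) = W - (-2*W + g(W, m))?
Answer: 689538/23 ≈ 29980.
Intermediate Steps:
g(M, t) = 22 + M (g(M, t) = 6 + (4*4 + M) = 6 + (16 + M) = 22 + M)
n(W, m) = -22 + 2*W (n(W, m) = W - (-2*W + (22 + W)) = W - (22 - W) = W + (-22 + W) = -22 + 2*W)
z(S, G) = 6/23 - G/46 (z(S, G) = ((-22 + 2*5) + G)/(22 - 68) = ((-22 + 10) + G)/(-46) = (-12 + G)*(-1/46) = 6/23 - G/46)
z(-29, -122) + 29977 = (6/23 - 1/46*(-122)) + 29977 = (6/23 + 61/23) + 29977 = 67/23 + 29977 = 689538/23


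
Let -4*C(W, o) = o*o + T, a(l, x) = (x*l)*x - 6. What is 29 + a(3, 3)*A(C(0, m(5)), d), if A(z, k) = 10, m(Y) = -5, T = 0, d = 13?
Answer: 239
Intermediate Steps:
a(l, x) = -6 + l*x² (a(l, x) = (l*x)*x - 6 = l*x² - 6 = -6 + l*x²)
C(W, o) = -o²/4 (C(W, o) = -(o*o + 0)/4 = -(o² + 0)/4 = -o²/4)
29 + a(3, 3)*A(C(0, m(5)), d) = 29 + (-6 + 3*3²)*10 = 29 + (-6 + 3*9)*10 = 29 + (-6 + 27)*10 = 29 + 21*10 = 29 + 210 = 239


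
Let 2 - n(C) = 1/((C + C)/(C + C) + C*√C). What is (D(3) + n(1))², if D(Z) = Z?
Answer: 81/4 ≈ 20.250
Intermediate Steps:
n(C) = 2 - 1/(1 + C^(3/2)) (n(C) = 2 - 1/((C + C)/(C + C) + C*√C) = 2 - 1/((2*C)/((2*C)) + C^(3/2)) = 2 - 1/((2*C)*(1/(2*C)) + C^(3/2)) = 2 - 1/(1 + C^(3/2)))
(D(3) + n(1))² = (3 + (1 + 2*1^(5/2))/(1 + 1^(5/2)))² = (3 + (1 + 2*1)/(1 + 1))² = (3 + (1 + 2)/2)² = (3 + (½)*3)² = (3 + 3/2)² = (9/2)² = 81/4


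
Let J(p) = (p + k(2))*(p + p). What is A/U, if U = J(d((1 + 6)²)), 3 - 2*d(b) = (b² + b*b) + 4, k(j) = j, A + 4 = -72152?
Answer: -48104/7683199 ≈ -0.0062609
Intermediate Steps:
A = -72156 (A = -4 - 72152 = -72156)
d(b) = -½ - b² (d(b) = 3/2 - ((b² + b*b) + 4)/2 = 3/2 - ((b² + b²) + 4)/2 = 3/2 - (2*b² + 4)/2 = 3/2 - (4 + 2*b²)/2 = 3/2 + (-2 - b²) = -½ - b²)
J(p) = 2*p*(2 + p) (J(p) = (p + 2)*(p + p) = (2 + p)*(2*p) = 2*p*(2 + p))
U = 23049597/2 (U = 2*(-½ - ((1 + 6)²)²)*(2 + (-½ - ((1 + 6)²)²)) = 2*(-½ - (7²)²)*(2 + (-½ - (7²)²)) = 2*(-½ - 1*49²)*(2 + (-½ - 1*49²)) = 2*(-½ - 1*2401)*(2 + (-½ - 1*2401)) = 2*(-½ - 2401)*(2 + (-½ - 2401)) = 2*(-4803/2)*(2 - 4803/2) = 2*(-4803/2)*(-4799/2) = 23049597/2 ≈ 1.1525e+7)
A/U = -72156/23049597/2 = -72156*2/23049597 = -48104/7683199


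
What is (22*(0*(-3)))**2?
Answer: 0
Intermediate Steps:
(22*(0*(-3)))**2 = (22*0)**2 = 0**2 = 0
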